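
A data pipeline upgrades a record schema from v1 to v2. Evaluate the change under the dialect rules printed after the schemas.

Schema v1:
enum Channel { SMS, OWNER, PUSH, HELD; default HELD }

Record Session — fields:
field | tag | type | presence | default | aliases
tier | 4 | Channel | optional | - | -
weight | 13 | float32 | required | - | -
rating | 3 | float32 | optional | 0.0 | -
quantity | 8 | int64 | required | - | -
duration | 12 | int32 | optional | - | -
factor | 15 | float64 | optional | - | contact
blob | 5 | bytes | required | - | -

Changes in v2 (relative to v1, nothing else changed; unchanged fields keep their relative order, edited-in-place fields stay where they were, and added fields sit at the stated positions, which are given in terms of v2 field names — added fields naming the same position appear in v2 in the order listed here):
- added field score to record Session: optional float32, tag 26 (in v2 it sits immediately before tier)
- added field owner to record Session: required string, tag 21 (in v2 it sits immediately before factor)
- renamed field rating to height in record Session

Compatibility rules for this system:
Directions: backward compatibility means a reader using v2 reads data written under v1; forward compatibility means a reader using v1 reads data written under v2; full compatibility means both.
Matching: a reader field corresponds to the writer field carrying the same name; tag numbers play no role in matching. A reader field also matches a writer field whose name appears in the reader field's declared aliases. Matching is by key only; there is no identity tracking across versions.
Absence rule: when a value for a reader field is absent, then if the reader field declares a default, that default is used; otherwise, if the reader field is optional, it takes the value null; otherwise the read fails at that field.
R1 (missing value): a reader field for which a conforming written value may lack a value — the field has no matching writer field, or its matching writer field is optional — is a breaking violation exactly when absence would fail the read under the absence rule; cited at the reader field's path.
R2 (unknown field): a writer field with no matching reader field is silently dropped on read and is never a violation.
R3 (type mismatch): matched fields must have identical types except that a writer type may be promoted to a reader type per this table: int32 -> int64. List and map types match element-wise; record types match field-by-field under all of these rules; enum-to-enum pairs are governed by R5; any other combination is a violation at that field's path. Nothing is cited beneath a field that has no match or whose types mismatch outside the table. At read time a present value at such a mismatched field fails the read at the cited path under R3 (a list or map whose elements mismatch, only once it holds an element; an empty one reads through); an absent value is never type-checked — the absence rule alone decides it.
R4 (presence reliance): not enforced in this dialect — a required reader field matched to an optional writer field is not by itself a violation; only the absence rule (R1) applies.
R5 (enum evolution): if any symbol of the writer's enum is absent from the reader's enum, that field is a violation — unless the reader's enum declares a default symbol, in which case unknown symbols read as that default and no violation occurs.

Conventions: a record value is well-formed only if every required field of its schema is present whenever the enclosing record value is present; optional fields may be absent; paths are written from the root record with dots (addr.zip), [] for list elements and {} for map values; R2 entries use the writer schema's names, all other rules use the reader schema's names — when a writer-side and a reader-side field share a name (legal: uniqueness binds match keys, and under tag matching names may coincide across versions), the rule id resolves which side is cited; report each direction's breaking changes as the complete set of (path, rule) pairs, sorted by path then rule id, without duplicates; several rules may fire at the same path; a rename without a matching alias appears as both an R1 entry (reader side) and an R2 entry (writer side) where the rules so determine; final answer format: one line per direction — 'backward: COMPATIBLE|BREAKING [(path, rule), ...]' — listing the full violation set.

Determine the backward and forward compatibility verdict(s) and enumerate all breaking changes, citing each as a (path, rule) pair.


arrows below run writer -> reader for Session
backward on Session — v2 reading data written by v1:
  no writer field matches reader score
  tier <- tier (Channel -> Channel, writer optional)
  weight <- weight (float32 -> float32, writer required)
  no writer field matches reader height
  quantity <- quantity (int64 -> int64, writer required)
  duration <- duration (int32 -> int32, writer optional)
  no writer field matches reader owner
  factor <- factor (float64 -> float64, writer optional)
  blob <- blob (bytes -> bytes, writer required)
  rating (writer side), unknown to reader
  breaking: (owner, R1)
  => 1 violation(s): backward is BREAKING for Session
forward on Session — v1 reading data written by v2:
  tier <- tier (Channel -> Channel, writer optional)
  weight <- weight (float32 -> float32, writer required)
  no writer field matches reader rating
  quantity <- quantity (int64 -> int64, writer required)
  duration <- duration (int32 -> int32, writer optional)
  factor <- factor (float64 -> float64, writer optional)
  blob <- blob (bytes -> bytes, writer required)
  score (writer side), unknown to reader
  height (writer side), unknown to reader
  owner (writer side), unknown to reader
  => no violations; forward on Session: COMPATIBLE

backward: BREAKING [(owner, R1)]; forward: COMPATIBLE []


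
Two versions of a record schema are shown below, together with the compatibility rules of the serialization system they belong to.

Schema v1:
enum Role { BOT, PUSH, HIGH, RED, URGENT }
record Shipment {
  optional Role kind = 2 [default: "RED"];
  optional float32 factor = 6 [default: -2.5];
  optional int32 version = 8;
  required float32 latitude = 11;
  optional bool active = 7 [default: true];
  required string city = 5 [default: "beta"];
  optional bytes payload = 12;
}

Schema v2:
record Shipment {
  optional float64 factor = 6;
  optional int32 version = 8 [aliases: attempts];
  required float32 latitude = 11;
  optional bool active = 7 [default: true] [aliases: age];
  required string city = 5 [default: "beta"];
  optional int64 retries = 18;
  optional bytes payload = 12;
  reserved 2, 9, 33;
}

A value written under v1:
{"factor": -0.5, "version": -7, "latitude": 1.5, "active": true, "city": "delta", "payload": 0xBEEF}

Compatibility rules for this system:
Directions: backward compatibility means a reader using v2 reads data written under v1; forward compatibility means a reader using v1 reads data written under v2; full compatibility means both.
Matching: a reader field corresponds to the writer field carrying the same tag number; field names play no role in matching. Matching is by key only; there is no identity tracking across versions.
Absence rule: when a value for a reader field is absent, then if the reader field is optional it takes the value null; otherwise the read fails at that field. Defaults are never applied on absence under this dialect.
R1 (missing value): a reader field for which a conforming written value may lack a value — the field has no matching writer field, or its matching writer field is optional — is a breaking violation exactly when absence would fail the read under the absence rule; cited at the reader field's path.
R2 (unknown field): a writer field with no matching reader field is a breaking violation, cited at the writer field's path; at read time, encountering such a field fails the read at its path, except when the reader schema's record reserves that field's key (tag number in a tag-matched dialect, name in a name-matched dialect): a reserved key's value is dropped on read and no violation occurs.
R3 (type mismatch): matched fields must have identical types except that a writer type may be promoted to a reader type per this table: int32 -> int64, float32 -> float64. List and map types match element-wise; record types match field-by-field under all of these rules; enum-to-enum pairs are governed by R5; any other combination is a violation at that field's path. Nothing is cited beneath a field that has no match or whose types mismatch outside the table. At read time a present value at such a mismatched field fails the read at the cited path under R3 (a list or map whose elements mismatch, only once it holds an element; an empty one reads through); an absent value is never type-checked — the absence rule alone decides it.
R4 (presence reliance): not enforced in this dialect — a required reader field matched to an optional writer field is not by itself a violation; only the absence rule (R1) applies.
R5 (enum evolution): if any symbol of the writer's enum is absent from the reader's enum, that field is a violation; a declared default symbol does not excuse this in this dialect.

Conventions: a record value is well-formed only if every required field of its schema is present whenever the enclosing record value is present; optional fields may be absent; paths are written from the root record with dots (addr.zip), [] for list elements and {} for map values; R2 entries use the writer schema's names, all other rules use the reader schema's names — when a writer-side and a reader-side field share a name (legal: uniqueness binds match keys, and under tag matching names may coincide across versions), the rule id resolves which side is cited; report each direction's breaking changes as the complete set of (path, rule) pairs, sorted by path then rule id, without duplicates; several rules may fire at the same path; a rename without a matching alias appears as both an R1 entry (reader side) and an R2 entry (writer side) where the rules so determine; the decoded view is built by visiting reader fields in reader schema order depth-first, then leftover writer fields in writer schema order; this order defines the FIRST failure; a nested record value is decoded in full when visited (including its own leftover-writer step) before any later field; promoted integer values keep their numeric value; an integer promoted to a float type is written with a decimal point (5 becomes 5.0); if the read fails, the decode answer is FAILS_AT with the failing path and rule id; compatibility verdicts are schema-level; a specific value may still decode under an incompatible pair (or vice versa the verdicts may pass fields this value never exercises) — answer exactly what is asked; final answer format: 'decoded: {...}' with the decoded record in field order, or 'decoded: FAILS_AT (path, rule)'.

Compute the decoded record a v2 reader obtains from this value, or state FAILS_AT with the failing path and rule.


decoded: {"factor": -0.5, "version": -7, "latitude": 1.5, "active": true, "city": "delta", "retries": null, "payload": 0xBEEF}

the writer's type comes first in each Shipment pair
migrating the Shipment value to v2:
  factor := -0.5 (float32 -> float64)
  version := -7
  latitude := 1.5
  active := true
  city := "delta"
  retries := null (not supplied -> null)
  payload := 0xBEEF
  => decoded: {"factor": -0.5, "version": -7, "latitude": 1.5, "active": true, "city": "delta", "retries": null, "payload": 0xBEEF}
diffs on Shipment not affecting the asked answer:
  field factor in record Shipment: type float32 changed to float64 (its default is dropped) -> a verdict-level change on Shipment — the shown value reads the same


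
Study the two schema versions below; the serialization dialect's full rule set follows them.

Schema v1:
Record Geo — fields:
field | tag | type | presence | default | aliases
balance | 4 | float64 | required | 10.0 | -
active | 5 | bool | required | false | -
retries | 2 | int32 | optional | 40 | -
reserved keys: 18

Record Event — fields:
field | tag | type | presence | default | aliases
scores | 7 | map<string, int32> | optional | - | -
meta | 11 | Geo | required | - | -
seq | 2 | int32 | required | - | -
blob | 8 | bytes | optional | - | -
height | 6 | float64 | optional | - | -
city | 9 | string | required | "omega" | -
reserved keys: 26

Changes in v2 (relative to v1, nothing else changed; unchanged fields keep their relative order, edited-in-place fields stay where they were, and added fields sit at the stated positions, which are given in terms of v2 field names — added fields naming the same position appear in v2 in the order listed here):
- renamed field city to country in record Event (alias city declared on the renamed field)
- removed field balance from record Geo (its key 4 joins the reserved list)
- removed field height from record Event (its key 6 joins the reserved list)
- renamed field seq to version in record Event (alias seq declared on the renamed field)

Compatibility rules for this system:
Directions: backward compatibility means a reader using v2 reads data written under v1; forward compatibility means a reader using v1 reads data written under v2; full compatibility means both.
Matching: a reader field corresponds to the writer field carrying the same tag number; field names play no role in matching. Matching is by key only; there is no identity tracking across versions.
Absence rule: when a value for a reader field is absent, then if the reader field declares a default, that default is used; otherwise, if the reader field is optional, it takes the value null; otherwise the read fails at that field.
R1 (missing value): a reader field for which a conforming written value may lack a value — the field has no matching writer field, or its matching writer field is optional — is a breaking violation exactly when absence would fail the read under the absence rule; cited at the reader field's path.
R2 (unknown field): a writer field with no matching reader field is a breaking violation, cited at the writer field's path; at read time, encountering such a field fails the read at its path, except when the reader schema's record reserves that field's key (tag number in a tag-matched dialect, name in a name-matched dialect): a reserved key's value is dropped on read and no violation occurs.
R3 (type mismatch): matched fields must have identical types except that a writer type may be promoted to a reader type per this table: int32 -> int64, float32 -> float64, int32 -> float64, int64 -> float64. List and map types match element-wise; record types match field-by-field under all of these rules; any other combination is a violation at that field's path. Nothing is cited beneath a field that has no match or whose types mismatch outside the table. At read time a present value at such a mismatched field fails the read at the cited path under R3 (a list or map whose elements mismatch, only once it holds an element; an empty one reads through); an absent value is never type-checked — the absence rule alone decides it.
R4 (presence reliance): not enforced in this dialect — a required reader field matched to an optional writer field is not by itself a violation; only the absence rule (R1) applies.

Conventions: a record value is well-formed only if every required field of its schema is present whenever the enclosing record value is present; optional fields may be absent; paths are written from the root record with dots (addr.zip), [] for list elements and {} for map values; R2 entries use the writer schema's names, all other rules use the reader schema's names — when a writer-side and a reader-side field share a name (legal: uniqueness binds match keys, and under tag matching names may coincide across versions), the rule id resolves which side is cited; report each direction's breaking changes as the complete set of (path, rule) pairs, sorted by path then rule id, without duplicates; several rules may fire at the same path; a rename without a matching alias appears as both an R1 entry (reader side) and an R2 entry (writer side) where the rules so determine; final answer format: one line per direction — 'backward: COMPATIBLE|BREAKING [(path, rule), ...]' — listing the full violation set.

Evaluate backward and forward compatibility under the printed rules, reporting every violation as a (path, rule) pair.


backward: COMPATIBLE []; forward: COMPATIBLE []

arrows below run writer -> reader for Event
backward analysis of Event with v2 as reader and v1 as writer:
  scores: map<string, int32> -> map<string, int32>, writer optional; from scores
  meta: Geo -> Geo, writer required; from meta
  version: int32 -> int32, writer required; from seq
  blob: bytes -> bytes, writer optional; from blob
  country: string -> string, writer required; from city
  writer field height has no reader counterpart
  meta.active: bool -> bool, writer required; from meta.active
  meta.retries: int32 -> int32, writer optional; from meta.retries
  writer field meta.balance has no reader counterpart
  nothing fires on Event: backward is COMPATIBLE
forward analysis of Event with v1 as reader and v2 as writer:
  scores: map<string, int32> -> map<string, int32>, writer optional; from scores
  meta: Geo -> Geo, writer required; from meta
  seq: int32 -> int32, writer required; from version
  blob: bytes -> bytes, writer optional; from blob
  height: no writer-side match
  city: string -> string, writer required; from country
  meta.balance: no writer-side match
  meta.active: bool -> bool, writer required; from meta.active
  meta.retries: int32 -> int32, writer optional; from meta.retries
  nothing fires on Event: forward is COMPATIBLE


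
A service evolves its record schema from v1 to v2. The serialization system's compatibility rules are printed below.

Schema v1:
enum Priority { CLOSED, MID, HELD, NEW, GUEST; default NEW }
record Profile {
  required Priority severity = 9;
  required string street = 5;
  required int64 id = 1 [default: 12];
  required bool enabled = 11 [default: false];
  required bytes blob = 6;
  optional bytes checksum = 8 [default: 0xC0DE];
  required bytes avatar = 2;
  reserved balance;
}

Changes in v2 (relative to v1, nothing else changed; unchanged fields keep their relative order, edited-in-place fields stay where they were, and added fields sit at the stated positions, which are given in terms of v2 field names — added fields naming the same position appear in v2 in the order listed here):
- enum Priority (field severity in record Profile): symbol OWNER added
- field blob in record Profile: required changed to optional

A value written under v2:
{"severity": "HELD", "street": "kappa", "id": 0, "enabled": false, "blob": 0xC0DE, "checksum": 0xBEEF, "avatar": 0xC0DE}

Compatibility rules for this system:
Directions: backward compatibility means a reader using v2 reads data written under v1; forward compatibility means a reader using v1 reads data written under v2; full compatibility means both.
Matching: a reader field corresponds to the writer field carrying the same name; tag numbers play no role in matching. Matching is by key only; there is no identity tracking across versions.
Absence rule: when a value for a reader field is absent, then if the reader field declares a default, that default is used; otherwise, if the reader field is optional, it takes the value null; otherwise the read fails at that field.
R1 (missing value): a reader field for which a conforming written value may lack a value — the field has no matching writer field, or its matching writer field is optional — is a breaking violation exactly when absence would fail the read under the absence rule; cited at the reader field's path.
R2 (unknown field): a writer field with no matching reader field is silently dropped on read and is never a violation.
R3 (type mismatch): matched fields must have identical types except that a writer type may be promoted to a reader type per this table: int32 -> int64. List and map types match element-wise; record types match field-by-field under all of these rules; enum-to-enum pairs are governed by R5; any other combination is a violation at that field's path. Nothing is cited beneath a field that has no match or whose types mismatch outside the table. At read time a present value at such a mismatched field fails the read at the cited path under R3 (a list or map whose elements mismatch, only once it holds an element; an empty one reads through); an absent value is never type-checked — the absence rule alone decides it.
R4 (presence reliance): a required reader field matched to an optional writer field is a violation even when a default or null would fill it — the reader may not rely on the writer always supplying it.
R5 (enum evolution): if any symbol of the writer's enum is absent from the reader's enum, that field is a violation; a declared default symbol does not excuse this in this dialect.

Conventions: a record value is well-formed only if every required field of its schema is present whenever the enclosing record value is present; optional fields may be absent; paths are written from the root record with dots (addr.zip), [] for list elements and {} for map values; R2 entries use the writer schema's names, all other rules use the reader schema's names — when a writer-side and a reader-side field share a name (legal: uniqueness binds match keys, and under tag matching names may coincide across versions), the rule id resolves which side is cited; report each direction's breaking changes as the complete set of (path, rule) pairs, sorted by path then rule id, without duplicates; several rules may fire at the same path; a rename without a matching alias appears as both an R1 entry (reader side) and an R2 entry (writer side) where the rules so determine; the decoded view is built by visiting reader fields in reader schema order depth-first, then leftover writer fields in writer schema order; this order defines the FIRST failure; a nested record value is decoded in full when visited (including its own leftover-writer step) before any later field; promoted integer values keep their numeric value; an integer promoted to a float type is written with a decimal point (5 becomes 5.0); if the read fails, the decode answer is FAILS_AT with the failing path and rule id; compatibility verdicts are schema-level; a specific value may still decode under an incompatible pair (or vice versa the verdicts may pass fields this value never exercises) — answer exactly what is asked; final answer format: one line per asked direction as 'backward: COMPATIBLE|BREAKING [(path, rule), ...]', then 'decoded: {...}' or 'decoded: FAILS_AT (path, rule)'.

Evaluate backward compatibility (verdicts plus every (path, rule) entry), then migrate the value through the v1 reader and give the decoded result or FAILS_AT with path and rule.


backward: COMPATIBLE []; decoded: {"severity": "HELD", "street": "kappa", "id": 0, "enabled": false, "blob": 0xC0DE, "checksum": 0xBEEF, "avatar": 0xC0DE}

each type pair in Profile: writer, then reader
backward analysis of Profile with v2 as reader and v1 as writer:
  Priority -> Priority, writer required: severity aligns to severity
  string -> string, writer required: street aligns to street
  int64 -> int64, writer required: id aligns to id
  bool -> bool, writer required: enabled aligns to enabled
  bytes -> bytes, writer required: blob aligns to blob
  bytes -> bytes, writer optional: checksum aligns to checksum
  bytes -> bytes, writer required: avatar aligns to avatar
  nothing fires on Profile: backward is COMPATIBLE
decode (reader v1):
  severity := "HELD"
  street := "kappa"
  id := 0
  enabled := false
  blob := 0xC0DE
  checksum := 0xBEEF
  avatar := 0xC0DE
  => decoded: {"severity": "HELD", "street": "kappa", "id": 0, "enabled": false, "blob": 0xC0DE, "checksum": 0xBEEF, "avatar": 0xC0DE}
ruling out the remaining Profile differences:
  enum Priority (field severity in record Profile): symbol OWNER added -> fires only in the forward direction of Profile, which is not asked here
  field blob in record Profile: required changed to optional -> fires only in the forward direction of Profile, which is not asked here


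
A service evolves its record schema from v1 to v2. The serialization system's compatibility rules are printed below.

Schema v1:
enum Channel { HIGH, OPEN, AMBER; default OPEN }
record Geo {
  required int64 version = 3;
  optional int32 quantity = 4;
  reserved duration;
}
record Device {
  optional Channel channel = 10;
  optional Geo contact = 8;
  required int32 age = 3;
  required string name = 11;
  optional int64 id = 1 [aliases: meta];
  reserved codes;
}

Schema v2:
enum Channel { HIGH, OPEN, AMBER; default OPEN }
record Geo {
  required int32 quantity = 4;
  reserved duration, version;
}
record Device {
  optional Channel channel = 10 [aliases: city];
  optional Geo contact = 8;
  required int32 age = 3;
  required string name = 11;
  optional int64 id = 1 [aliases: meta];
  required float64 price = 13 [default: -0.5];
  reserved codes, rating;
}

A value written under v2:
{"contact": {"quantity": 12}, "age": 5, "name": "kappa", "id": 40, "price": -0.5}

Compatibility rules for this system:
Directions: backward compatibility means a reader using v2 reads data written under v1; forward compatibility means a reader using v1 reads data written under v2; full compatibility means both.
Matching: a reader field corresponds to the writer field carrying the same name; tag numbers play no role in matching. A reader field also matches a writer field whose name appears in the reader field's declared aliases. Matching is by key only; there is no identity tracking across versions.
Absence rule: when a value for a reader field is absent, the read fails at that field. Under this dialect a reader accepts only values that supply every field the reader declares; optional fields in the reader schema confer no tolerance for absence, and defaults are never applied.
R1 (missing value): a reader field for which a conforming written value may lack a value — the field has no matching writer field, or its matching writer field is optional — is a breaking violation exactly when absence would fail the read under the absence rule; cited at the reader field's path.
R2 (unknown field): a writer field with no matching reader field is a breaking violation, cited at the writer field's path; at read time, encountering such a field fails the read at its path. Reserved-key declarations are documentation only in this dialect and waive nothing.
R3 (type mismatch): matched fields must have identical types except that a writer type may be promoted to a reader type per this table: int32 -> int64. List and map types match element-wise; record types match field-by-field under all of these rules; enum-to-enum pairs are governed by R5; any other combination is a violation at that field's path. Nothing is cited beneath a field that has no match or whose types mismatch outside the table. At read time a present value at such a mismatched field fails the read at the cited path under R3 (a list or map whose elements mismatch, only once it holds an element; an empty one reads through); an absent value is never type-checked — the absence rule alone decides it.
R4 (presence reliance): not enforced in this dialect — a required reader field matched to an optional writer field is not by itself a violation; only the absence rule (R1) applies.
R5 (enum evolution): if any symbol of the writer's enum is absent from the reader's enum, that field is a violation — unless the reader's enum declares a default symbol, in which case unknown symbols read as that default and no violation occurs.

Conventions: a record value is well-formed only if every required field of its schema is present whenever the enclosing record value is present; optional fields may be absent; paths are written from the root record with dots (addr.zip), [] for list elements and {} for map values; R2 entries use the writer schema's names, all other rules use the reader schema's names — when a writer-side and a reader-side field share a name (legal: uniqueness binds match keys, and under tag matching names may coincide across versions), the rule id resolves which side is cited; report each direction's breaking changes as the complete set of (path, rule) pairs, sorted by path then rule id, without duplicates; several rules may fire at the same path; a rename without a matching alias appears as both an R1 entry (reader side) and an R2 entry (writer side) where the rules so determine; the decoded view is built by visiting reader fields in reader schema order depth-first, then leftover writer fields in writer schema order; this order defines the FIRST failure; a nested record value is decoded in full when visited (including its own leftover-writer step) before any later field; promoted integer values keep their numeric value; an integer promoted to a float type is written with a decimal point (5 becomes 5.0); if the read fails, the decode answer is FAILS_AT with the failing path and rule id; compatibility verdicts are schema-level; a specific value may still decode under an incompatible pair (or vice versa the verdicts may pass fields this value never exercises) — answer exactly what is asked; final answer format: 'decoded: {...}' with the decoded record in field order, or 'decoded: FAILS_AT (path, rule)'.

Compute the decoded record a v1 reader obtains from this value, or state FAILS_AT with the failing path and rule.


decoded: FAILS_AT (channel, R1)

arrows below run writer -> reader for Device
decode (reader v1):
  read fails at channel under R1 (no fill)
  => FAILS_AT (channel, R1)
the other Device changes do not affect what is asked:
  removed field version from record Geo (its key "version" joins the reserved list) -> matters for Device compatibility verdicts, not for this value's decode
  field quantity in record Geo: optional changed to required -> matters for Device compatibility verdicts, not for this value's decode
  added field price to record Device: required float64, tag 13, default -0.5 (in v2 it sits last) -> matters for Device compatibility verdicts, not for this value's decode


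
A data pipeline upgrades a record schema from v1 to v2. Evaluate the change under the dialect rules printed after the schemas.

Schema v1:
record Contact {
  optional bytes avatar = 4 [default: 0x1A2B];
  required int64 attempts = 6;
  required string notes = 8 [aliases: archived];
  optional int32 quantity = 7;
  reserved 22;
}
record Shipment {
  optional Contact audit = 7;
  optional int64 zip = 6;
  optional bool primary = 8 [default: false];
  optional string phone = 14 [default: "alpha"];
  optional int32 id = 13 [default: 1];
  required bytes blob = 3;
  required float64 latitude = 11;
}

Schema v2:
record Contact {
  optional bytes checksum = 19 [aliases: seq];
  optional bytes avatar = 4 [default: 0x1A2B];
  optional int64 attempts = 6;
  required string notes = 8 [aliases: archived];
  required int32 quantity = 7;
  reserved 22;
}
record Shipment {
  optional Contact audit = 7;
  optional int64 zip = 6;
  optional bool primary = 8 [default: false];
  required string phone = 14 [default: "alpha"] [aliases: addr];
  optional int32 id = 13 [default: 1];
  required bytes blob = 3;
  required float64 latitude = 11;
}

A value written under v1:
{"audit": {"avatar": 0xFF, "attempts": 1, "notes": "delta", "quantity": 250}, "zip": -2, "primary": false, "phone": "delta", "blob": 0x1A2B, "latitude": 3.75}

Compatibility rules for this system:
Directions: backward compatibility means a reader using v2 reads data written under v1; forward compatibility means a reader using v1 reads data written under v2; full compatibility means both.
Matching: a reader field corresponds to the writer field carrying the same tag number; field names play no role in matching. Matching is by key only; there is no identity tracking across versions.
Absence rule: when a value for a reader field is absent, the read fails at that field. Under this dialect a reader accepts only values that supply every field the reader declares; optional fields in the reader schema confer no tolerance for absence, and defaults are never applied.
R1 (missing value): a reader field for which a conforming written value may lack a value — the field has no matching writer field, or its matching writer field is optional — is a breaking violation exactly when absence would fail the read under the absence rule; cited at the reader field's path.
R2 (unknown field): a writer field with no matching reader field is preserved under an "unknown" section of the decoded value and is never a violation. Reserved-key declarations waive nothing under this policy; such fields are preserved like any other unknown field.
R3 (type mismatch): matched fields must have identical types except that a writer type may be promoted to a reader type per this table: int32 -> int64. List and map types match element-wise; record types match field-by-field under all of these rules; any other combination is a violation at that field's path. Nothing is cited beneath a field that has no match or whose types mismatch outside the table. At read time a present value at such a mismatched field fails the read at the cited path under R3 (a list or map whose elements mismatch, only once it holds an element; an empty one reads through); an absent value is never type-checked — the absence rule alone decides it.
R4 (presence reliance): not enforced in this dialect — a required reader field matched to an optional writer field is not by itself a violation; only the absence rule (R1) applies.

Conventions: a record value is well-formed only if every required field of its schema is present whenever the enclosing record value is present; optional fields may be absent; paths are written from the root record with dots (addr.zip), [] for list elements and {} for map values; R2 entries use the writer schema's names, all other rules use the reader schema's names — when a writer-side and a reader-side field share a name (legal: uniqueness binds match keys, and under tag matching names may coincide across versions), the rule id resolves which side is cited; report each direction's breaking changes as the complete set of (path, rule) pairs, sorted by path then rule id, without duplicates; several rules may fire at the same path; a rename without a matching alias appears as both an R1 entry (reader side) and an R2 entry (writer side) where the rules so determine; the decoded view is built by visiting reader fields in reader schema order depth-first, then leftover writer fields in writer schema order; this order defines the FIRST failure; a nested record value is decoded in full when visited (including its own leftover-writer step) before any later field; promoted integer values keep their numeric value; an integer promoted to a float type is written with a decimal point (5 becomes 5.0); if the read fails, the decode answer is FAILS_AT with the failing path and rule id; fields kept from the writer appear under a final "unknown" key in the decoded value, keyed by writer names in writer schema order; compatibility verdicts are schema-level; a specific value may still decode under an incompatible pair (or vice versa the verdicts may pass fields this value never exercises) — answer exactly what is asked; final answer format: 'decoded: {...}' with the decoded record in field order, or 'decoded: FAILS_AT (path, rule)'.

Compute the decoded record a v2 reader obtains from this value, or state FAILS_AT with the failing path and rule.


decoded: FAILS_AT (audit.checksum, R1)

each type pair in Shipment: writer, then reader
decoding the Shipment value with the v2 reader:
  read fails at audit.checksum under R1 (no fill)
  => FAILS_AT (audit.checksum, R1)
diffs on Shipment not affecting the asked answer:
  field phone in record Shipment: optional changed to required -> affects the rule determinations only; this particular Shipment value decodes identically
  field quantity in record Contact: optional changed to required -> affects the rule determinations only; this particular Shipment value decodes identically
  field attempts in record Contact: required changed to optional -> affects the rule determinations only; this particular Shipment value decodes identically


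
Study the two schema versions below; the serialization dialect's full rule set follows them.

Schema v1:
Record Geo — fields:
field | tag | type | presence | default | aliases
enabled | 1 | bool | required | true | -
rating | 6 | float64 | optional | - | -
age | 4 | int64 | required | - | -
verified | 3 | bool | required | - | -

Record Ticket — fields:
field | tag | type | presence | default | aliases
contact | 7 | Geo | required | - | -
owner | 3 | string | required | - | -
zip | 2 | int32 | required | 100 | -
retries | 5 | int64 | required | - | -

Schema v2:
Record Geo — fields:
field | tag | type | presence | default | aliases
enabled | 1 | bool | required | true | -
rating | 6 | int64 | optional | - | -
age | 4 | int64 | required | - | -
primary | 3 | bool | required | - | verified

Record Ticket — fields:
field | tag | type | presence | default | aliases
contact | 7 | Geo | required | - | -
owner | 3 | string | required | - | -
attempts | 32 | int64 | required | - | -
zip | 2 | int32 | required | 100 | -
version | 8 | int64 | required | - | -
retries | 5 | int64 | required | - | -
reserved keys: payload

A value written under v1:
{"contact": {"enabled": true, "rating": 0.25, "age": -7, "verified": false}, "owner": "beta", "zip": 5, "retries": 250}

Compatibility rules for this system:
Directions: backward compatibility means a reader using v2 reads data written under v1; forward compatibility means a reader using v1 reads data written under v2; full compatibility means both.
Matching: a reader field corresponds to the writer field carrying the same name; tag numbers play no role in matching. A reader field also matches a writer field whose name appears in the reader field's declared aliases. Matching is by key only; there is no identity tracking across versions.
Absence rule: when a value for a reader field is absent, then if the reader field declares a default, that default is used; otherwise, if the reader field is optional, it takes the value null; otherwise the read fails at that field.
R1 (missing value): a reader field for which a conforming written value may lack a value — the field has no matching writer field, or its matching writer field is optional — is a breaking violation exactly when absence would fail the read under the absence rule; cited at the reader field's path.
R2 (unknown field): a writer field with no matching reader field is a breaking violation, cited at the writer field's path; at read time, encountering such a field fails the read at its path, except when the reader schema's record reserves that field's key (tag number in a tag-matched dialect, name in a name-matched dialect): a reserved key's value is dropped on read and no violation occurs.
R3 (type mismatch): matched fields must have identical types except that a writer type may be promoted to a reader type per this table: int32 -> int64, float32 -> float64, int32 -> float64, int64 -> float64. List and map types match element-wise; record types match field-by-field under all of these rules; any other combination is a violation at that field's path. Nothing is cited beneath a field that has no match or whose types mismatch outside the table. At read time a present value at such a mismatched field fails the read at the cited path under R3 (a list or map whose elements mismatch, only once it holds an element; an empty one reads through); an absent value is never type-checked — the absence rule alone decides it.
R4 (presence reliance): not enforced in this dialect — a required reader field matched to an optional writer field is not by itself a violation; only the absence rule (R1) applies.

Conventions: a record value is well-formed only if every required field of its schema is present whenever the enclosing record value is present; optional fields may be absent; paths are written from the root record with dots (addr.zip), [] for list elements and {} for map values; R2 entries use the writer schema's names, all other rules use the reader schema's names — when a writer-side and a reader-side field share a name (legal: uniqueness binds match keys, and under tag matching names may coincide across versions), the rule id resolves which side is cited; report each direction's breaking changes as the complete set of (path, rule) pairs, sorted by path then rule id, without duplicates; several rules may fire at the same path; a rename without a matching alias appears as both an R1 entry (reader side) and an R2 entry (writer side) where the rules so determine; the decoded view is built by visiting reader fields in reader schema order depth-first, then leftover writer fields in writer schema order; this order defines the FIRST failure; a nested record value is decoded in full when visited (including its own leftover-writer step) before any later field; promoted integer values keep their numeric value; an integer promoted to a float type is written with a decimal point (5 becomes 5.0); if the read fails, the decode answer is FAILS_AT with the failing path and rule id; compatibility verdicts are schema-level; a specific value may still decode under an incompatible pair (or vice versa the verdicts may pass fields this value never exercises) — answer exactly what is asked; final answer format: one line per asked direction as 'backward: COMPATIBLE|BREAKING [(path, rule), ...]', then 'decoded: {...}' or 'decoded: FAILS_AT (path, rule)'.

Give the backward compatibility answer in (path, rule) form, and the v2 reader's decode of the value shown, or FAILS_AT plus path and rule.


backward: BREAKING [(attempts, R1), (contact.rating, R3), (version, R1)]; decoded: FAILS_AT (contact.rating, R3)

each type pair in Ticket: writer, then reader
backward on Ticket — v2 reading data written by v1:
  writer required, Geo -> Geo: reader contact maps from writer contact
  writer required, string -> string: reader owner maps from writer owner
  attempts: no writer match
  writer required, int32 -> int32: reader zip maps from writer zip
  version: no writer match
  writer required, int64 -> int64: reader retries maps from writer retries
  writer required, bool -> bool: reader contact.enabled maps from writer contact.enabled
  writer optional, float64 -> int64: reader contact.rating maps from writer contact.rating
  writer required, int64 -> int64: reader contact.age maps from writer contact.age
  writer required, bool -> bool: reader contact.primary maps from writer contact.verified
  breaking: (attempts, R1)
  breaking: (contact.rating, R3)
  breaking: (version, R1)
  => 3 violation(s): backward is BREAKING for Ticket
decode (reader v2):
  contact.enabled := true
  read fails at contact.rating under R3
  => FAILS_AT (contact.rating, R3)
remaining Ticket differences; none change what is asked:
  renamed field verified to primary in record Geo (alias verified declared on the renamed field) -> its effect on Ticket is confined to the forward direction, not asked
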